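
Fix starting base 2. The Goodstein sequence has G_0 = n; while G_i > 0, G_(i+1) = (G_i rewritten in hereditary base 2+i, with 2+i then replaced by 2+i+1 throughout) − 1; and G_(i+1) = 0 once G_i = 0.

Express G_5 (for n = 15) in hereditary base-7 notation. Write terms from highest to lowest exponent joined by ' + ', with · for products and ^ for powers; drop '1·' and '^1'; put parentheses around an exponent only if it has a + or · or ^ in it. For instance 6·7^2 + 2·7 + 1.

G_0=15  [base 2] 2^(2 + 1) + 2^2 + 2 + 1  →[2↦3]→  3^(3 + 1) + 3^3 + 3 + 1 = 112  −1 ⇒ G_1=111
G_1=111  [base 3] 3^(3 + 1) + 3^3 + 3  →[3↦4]→  4^(4 + 1) + 4^4 + 4 = 1284  −1 ⇒ G_2=1283
G_2=1283  [base 4] 4^(4 + 1) + 4^4 + 3  →[4↦5]→  5^(5 + 1) + 5^5 + 3 = 18753  −1 ⇒ G_3=18752
G_3=18752  [base 5] 5^(5 + 1) + 5^5 + 2  →[5↦6]→  6^(6 + 1) + 6^6 + 2 = 326594  −1 ⇒ G_4=326593
G_4=326593  [base 6] 6^(6 + 1) + 6^6 + 1  →[6↦7]→  7^(7 + 1) + 7^7 + 1 = 6588345  −1 ⇒ G_5=6588344
G_5=6588344  [base 7] 7^(7 + 1) + 7^7  →[7↦8]→  8^(8 + 1) + 8^8 = 150994944  −1 ⇒ G_6=150994943

7^(7 + 1) + 7^7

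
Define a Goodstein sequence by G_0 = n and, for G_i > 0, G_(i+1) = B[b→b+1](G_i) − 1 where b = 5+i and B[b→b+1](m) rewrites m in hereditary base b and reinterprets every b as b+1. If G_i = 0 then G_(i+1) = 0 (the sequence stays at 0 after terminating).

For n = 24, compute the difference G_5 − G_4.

base 5: 24 = 4·5 + 4; at 6: 4·6 + 4 = 28; next = 27
base 6: 27 = 4·6 + 3; at 7: 4·7 + 3 = 31; next = 30
base 7: 30 = 4·7 + 2; at 8: 4·8 + 2 = 34; next = 33
base 8: 33 = 4·8 + 1; at 9: 4·9 + 1 = 37; next = 36
base 9: 36 = 4·9; at 10: 4·10 = 40; next = 39

3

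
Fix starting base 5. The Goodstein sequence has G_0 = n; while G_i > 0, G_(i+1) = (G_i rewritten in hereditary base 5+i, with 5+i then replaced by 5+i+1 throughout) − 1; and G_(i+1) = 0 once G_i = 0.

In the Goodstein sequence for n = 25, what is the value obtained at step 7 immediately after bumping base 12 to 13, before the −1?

G_0=25  [base 5] 5^2  →[5↦6]→  6^2 = 36  −1 ⇒ G_1=35
G_1=35  [base 6] 5·6 + 5  →[6↦7]→  5·7 + 5 = 40  −1 ⇒ G_2=39
G_2=39  [base 7] 5·7 + 4  →[7↦8]→  5·8 + 4 = 44  −1 ⇒ G_3=43
G_3=43  [base 8] 5·8 + 3  →[8↦9]→  5·9 + 3 = 48  −1 ⇒ G_4=47
G_4=47  [base 9] 5·9 + 2  →[9↦10]→  5·10 + 2 = 52  −1 ⇒ G_5=51
G_5=51  [base 10] 5·10 + 1  →[10↦11]→  5·11 + 1 = 56  −1 ⇒ G_6=55
G_6=55  [base 11] 5·11  →[11↦12]→  5·12 = 60  −1 ⇒ G_7=59

63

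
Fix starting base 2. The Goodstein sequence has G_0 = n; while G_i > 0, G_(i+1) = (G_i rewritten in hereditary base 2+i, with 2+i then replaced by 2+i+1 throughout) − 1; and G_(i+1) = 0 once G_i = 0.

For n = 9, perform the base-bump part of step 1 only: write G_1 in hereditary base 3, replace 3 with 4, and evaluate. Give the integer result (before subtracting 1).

i=0: 9 = 2^(2 + 1) + 1 (b=2); 2→3: 3^(3 + 1) + 1 = 82; 82−1 = 81
i=1: 81 = 3^(3 + 1) (b=3); 3→4: 4^(4 + 1) = 1024; 1024−1 = 1023

1024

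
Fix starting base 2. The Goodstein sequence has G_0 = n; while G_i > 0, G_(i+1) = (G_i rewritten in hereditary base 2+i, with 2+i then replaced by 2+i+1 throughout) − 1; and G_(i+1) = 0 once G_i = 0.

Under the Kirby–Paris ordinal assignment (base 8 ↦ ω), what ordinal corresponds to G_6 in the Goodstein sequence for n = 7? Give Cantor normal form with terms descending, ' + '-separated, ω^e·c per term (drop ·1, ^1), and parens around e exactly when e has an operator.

ω^7·7 + ω^6·7 + ω^5·7 + ω^4·7 + ω^3·7 + ω^2·7 + ω·7 + 7

base 2: 7 = 2^2 + 2 + 1; at 3: 3^3 + 3 + 1 = 31; next = 30
base 3: 30 = 3^3 + 3; at 4: 4^4 + 4 = 260; next = 259
base 4: 259 = 4^4 + 3; at 5: 5^5 + 3 = 3128; next = 3127
base 5: 3127 = 5^5 + 2; at 6: 6^6 + 2 = 46658; next = 46657
base 6: 46657 = 6^6 + 1; at 7: 7^7 + 1 = 823544; next = 823543
base 7: 823543 = 7^7; at 8: 8^8 = 16777216; next = 16777215
base 8: 16777215 = 7·8^7 + 7·8^6 + 7·8^5 + 7·8^4 + 7·8^3 + 7·8^2 + 7·8 + 7; at 9: 7·9^7 + 7·9^6 + 7·9^5 + 7·9^4 + 7·9^3 + 7·9^2 + 7·9 + 7 = 37665880; next = 37665879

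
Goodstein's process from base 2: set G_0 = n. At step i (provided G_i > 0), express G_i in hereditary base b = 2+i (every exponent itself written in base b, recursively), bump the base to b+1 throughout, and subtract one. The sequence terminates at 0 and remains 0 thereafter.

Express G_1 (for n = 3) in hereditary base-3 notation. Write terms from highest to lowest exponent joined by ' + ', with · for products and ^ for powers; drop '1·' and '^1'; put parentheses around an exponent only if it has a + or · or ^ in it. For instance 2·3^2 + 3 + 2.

base 2: 3 = 2 + 1; at 3: 3 + 1 = 4; next = 3
base 3: 3 = 3; at 4: 4 = 4; next = 3

3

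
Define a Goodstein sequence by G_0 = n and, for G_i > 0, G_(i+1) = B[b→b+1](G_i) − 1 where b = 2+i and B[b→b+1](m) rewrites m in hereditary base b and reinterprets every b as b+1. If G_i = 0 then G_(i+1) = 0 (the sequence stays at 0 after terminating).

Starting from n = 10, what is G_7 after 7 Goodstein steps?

1937434592

step 0: 10 = 2^(2 + 1) + 2; sub 3 for 2: 3^(3 + 1) + 3; = 84; G_1 = 84−1 = 83
step 1: 83 = 3^(3 + 1) + 2; sub 4 for 3: 4^(4 + 1) + 2; = 1026; G_2 = 1026−1 = 1025
step 2: 1025 = 4^(4 + 1) + 1; sub 5 for 4: 5^(5 + 1) + 1; = 15626; G_3 = 15626−1 = 15625
step 3: 15625 = 5^(5 + 1); sub 6 for 5: 6^(6 + 1); = 279936; G_4 = 279936−1 = 279935
step 4: 279935 = 5·6^6 + 5·6^5 + 5·6^4 + 5·6^3 + 5·6^2 + 5·6 + 5; sub 7 for 6: 5·7^7 + 5·7^5 + 5·7^4 + 5·7^3 + 5·7^2 + 5·7 + 5; = 4215755; G_5 = 4215755−1 = 4215754
step 5: 4215754 = 5·7^7 + 5·7^5 + 5·7^4 + 5·7^3 + 5·7^2 + 5·7 + 4; sub 8 for 7: 5·8^8 + 5·8^5 + 5·8^4 + 5·8^3 + 5·8^2 + 5·8 + 4; = 84073324; G_6 = 84073324−1 = 84073323
step 6: 84073323 = 5·8^8 + 5·8^5 + 5·8^4 + 5·8^3 + 5·8^2 + 5·8 + 3; sub 9 for 8: 5·9^9 + 5·9^5 + 5·9^4 + 5·9^3 + 5·9^2 + 5·9 + 3; = 1937434593; G_7 = 1937434593−1 = 1937434592
step 7: 1937434592 = 5·9^9 + 5·9^5 + 5·9^4 + 5·9^3 + 5·9^2 + 5·9 + 2; sub 10 for 9: 5·10^10 + 5·10^5 + 5·10^4 + 5·10^3 + 5·10^2 + 5·10 + 2; = 50000555552; G_8 = 50000555552−1 = 50000555551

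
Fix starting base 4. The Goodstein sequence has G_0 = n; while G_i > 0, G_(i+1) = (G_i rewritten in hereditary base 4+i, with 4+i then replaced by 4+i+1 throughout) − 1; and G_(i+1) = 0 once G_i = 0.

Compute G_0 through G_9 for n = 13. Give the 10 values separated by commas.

13, 15, 17, 18, 19, 20, 21, 22, 23, 23

G_0 = 13. HB_4(13) = 3·4 + 1. Bump = 16. G_1 = 15.
G_1 = 15. HB_5(15) = 3·5. Bump = 18. G_2 = 17.
G_2 = 17. HB_6(17) = 2·6 + 5. Bump = 19. G_3 = 18.
G_3 = 18. HB_7(18) = 2·7 + 4. Bump = 20. G_4 = 19.
G_4 = 19. HB_8(19) = 2·8 + 3. Bump = 21. G_5 = 20.
G_5 = 20. HB_9(20) = 2·9 + 2. Bump = 22. G_6 = 21.
G_6 = 21. HB_10(21) = 2·10 + 1. Bump = 23. G_7 = 22.
G_7 = 22. HB_11(22) = 2·11. Bump = 24. G_8 = 23.
G_8 = 23. HB_12(23) = 12 + 11. Bump = 24. G_9 = 23.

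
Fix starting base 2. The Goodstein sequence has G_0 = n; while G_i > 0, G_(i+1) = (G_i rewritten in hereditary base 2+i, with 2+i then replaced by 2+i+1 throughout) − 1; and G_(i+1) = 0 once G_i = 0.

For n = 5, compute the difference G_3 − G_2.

(0) 5|_2 = 2^2 + 1 ↦ 3^3 + 1|_3 = 28 ⇒ 27
(1) 27|_3 = 3^3 ↦ 4^4|_4 = 256 ⇒ 255
(2) 255|_4 = 3·4^3 + 3·4^2 + 3·4 + 3 ↦ 3·5^3 + 3·5^2 + 3·5 + 3|_5 = 468 ⇒ 467

212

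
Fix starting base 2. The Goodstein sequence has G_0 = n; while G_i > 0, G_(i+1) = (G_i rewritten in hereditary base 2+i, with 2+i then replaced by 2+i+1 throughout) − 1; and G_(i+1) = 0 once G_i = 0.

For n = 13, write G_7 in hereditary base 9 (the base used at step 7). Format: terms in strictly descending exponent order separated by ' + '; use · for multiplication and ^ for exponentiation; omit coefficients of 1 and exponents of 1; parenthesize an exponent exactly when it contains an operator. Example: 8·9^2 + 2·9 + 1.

9^(9 + 1) + 3·9^3 + 3·9^2 + 2·9 + 6

(0) 13|_2 = 2^(2 + 1) + 2^2 + 1 ↦ 3^(3 + 1) + 3^3 + 1|_3 = 109 ⇒ 108
(1) 108|_3 = 3^(3 + 1) + 3^3 ↦ 4^(4 + 1) + 4^4|_4 = 1280 ⇒ 1279
(2) 1279|_4 = 4^(4 + 1) + 3·4^3 + 3·4^2 + 3·4 + 3 ↦ 5^(5 + 1) + 3·5^3 + 3·5^2 + 3·5 + 3|_5 = 16093 ⇒ 16092
(3) 16092|_5 = 5^(5 + 1) + 3·5^3 + 3·5^2 + 3·5 + 2 ↦ 6^(6 + 1) + 3·6^3 + 3·6^2 + 3·6 + 2|_6 = 280712 ⇒ 280711
(4) 280711|_6 = 6^(6 + 1) + 3·6^3 + 3·6^2 + 3·6 + 1 ↦ 7^(7 + 1) + 3·7^3 + 3·7^2 + 3·7 + 1|_7 = 5765999 ⇒ 5765998
(5) 5765998|_7 = 7^(7 + 1) + 3·7^3 + 3·7^2 + 3·7 ↦ 8^(8 + 1) + 3·8^3 + 3·8^2 + 3·8|_8 = 134219480 ⇒ 134219479
(6) 134219479|_8 = 8^(8 + 1) + 3·8^3 + 3·8^2 + 2·8 + 7 ↦ 9^(9 + 1) + 3·9^3 + 3·9^2 + 2·9 + 7|_9 = 3486786856 ⇒ 3486786855
(7) 3486786855|_9 = 9^(9 + 1) + 3·9^3 + 3·9^2 + 2·9 + 6 ↦ 10^(10 + 1) + 3·10^3 + 3·10^2 + 2·10 + 6|_10 = 100000003326 ⇒ 100000003325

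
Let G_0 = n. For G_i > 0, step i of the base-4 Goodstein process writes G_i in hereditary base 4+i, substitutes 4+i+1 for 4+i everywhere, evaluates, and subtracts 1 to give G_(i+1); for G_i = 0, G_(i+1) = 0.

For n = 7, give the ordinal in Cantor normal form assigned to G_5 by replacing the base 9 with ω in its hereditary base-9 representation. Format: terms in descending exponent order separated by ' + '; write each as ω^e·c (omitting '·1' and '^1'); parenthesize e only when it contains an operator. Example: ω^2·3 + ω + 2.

7 —HB4→ 4 + 3 —bump→ 5 + 3 = 8 —(−1)→ 7
7 —HB5→ 5 + 2 —bump→ 6 + 2 = 8 —(−1)→ 7
7 —HB6→ 6 + 1 —bump→ 7 + 1 = 8 —(−1)→ 7
7 —HB7→ 7 —bump→ 8 = 8 —(−1)→ 7
7 —HB8→ 7 —bump→ 7 = 7 —(−1)→ 6
6 —HB9→ 6 —bump→ 6 = 6 —(−1)→ 5

6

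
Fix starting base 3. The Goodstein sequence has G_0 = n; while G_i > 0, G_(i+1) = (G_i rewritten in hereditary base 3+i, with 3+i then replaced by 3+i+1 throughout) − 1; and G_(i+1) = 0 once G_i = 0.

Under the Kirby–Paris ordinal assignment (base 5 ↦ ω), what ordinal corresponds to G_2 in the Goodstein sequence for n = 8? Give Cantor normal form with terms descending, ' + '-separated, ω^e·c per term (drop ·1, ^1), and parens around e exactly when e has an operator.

i=0: 8 = 2·3 + 2 (b=3); 3→4: 2·4 + 2 = 10; 10−1 = 9
i=1: 9 = 2·4 + 1 (b=4); 4→5: 2·5 + 1 = 11; 11−1 = 10

ω·2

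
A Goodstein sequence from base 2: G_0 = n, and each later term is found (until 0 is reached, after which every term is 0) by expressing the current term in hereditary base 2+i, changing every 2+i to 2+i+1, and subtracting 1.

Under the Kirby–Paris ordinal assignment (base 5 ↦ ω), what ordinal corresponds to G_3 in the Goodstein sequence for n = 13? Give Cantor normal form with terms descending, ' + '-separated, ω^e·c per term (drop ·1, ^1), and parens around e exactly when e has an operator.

[0] 13 ≡ 2^(2 + 1) + 2^2 + 1 (base 2). Lift 3: 109. −1: 108.
[1] 108 ≡ 3^(3 + 1) + 3^3 (base 3). Lift 4: 1280. −1: 1279.
[2] 1279 ≡ 4^(4 + 1) + 3·4^3 + 3·4^2 + 3·4 + 3 (base 4). Lift 5: 16093. −1: 16092.
[3] 16092 ≡ 5^(5 + 1) + 3·5^3 + 3·5^2 + 3·5 + 2 (base 5). Lift 6: 280712. −1: 280711.

ω^(ω + 1) + ω^3·3 + ω^2·3 + ω·3 + 2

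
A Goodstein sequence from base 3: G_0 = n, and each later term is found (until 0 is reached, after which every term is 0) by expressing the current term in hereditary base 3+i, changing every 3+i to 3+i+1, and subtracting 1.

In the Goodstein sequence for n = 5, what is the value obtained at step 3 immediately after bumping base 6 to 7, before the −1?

base 3: 5 = 3 + 2; at 4: 4 + 2 = 6; next = 5
base 4: 5 = 4 + 1; at 5: 5 + 1 = 6; next = 5
base 5: 5 = 5; at 6: 6 = 6; next = 5

5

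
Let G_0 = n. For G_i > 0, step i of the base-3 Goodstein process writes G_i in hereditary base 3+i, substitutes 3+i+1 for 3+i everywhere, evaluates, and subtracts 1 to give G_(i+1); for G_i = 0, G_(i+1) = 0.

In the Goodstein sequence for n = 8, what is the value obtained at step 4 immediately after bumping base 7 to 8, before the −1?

12

i=0: 8 = 2·3 + 2 (b=3); 3→4: 2·4 + 2 = 10; 10−1 = 9
i=1: 9 = 2·4 + 1 (b=4); 4→5: 2·5 + 1 = 11; 11−1 = 10
i=2: 10 = 2·5 (b=5); 5→6: 2·6 = 12; 12−1 = 11
i=3: 11 = 6 + 5 (b=6); 6→7: 7 + 5 = 12; 12−1 = 11
i=4: 11 = 7 + 4 (b=7); 7→8: 8 + 4 = 12; 12−1 = 11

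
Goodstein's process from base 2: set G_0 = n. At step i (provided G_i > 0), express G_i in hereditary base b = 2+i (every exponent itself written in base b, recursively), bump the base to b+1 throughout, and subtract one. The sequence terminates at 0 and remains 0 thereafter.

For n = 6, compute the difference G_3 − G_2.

2868

6 —HB2→ 2^2 + 2 —bump→ 3^3 + 3 = 30 —(−1)→ 29
29 —HB3→ 3^3 + 2 —bump→ 4^4 + 2 = 258 —(−1)→ 257
257 —HB4→ 4^4 + 1 —bump→ 5^5 + 1 = 3126 —(−1)→ 3125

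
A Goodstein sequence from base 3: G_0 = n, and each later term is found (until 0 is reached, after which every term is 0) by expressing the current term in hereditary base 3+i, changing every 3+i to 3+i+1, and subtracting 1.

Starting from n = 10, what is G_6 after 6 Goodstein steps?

(0) 10|_3 = 3^2 + 1 ↦ 4^2 + 1|_4 = 17 ⇒ 16
(1) 16|_4 = 4^2 ↦ 5^2|_5 = 25 ⇒ 24
(2) 24|_5 = 4·5 + 4 ↦ 4·6 + 4|_6 = 28 ⇒ 27
(3) 27|_6 = 4·6 + 3 ↦ 4·7 + 3|_7 = 31 ⇒ 30
(4) 30|_7 = 4·7 + 2 ↦ 4·8 + 2|_8 = 34 ⇒ 33
(5) 33|_8 = 4·8 + 1 ↦ 4·9 + 1|_9 = 37 ⇒ 36
(6) 36|_9 = 4·9 ↦ 4·10|_10 = 40 ⇒ 39

36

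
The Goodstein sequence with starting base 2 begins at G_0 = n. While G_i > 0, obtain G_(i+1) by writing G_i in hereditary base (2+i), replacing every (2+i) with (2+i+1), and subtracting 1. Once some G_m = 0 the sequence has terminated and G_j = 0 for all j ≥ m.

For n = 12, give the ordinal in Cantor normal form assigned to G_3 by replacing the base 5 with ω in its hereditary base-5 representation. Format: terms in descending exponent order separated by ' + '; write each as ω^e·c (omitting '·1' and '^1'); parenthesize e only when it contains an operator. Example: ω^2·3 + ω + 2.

G_0=12  [base 2] 2^(2 + 1) + 2^2  →[2↦3]→  3^(3 + 1) + 3^3 = 108  −1 ⇒ G_1=107
G_1=107  [base 3] 3^(3 + 1) + 2·3^2 + 2·3 + 2  →[3↦4]→  4^(4 + 1) + 2·4^2 + 2·4 + 2 = 1066  −1 ⇒ G_2=1065
G_2=1065  [base 4] 4^(4 + 1) + 2·4^2 + 2·4 + 1  →[4↦5]→  5^(5 + 1) + 2·5^2 + 2·5 + 1 = 15686  −1 ⇒ G_3=15685
G_3=15685  [base 5] 5^(5 + 1) + 2·5^2 + 2·5  →[5↦6]→  6^(6 + 1) + 2·6^2 + 2·6 = 280020  −1 ⇒ G_4=280019

ω^(ω + 1) + ω^2·2 + ω·2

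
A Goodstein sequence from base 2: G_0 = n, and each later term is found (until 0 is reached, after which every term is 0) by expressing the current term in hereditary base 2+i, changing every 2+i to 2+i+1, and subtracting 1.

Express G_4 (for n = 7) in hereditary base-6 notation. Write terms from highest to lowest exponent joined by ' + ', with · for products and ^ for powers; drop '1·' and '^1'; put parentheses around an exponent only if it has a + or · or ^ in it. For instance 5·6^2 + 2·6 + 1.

(0) 7|_2 = 2^2 + 2 + 1 ↦ 3^3 + 3 + 1|_3 = 31 ⇒ 30
(1) 30|_3 = 3^3 + 3 ↦ 4^4 + 4|_4 = 260 ⇒ 259
(2) 259|_4 = 4^4 + 3 ↦ 5^5 + 3|_5 = 3128 ⇒ 3127
(3) 3127|_5 = 5^5 + 2 ↦ 6^6 + 2|_6 = 46658 ⇒ 46657
(4) 46657|_6 = 6^6 + 1 ↦ 7^7 + 1|_7 = 823544 ⇒ 823543

6^6 + 1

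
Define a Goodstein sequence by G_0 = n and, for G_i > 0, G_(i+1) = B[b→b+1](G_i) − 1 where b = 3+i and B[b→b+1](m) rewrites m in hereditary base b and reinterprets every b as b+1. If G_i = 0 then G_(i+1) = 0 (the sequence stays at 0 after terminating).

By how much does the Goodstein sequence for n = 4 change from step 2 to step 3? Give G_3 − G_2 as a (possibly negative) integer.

-1

(0) 4|_3 = 3 + 1 ↦ 4 + 1|_4 = 5 ⇒ 4
(1) 4|_4 = 4 ↦ 5|_5 = 5 ⇒ 4
(2) 4|_5 = 4 ↦ 4|_6 = 4 ⇒ 3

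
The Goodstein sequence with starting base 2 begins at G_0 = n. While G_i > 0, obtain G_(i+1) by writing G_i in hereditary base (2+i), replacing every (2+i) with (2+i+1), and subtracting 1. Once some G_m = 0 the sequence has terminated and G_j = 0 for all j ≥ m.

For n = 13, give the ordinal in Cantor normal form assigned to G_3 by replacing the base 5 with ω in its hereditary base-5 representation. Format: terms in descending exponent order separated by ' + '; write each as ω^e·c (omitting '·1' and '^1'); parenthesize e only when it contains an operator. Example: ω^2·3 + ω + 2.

[0] 13 ≡ 2^(2 + 1) + 2^2 + 1 (base 2). Lift 3: 109. −1: 108.
[1] 108 ≡ 3^(3 + 1) + 3^3 (base 3). Lift 4: 1280. −1: 1279.
[2] 1279 ≡ 4^(4 + 1) + 3·4^3 + 3·4^2 + 3·4 + 3 (base 4). Lift 5: 16093. −1: 16092.
[3] 16092 ≡ 5^(5 + 1) + 3·5^3 + 3·5^2 + 3·5 + 2 (base 5). Lift 6: 280712. −1: 280711.

ω^(ω + 1) + ω^3·3 + ω^2·3 + ω·3 + 2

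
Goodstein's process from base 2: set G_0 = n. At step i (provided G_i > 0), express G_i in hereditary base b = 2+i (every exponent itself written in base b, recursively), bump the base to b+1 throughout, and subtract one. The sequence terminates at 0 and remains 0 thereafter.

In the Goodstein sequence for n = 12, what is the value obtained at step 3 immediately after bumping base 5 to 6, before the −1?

280020

G_0 = 12. HB_2(12) = 2^(2 + 1) + 2^2. Bump = 108. G_1 = 107.
G_1 = 107. HB_3(107) = 3^(3 + 1) + 2·3^2 + 2·3 + 2. Bump = 1066. G_2 = 1065.
G_2 = 1065. HB_4(1065) = 4^(4 + 1) + 2·4^2 + 2·4 + 1. Bump = 15686. G_3 = 15685.
G_3 = 15685. HB_5(15685) = 5^(5 + 1) + 2·5^2 + 2·5. Bump = 280020. G_4 = 280019.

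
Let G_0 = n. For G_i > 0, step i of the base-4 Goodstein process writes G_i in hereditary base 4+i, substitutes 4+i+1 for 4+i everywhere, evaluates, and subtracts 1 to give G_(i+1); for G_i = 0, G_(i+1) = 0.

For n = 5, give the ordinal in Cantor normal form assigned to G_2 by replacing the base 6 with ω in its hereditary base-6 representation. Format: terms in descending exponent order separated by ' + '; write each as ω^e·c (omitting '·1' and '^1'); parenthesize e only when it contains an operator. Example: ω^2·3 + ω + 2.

5

5 —HB4→ 4 + 1 —bump→ 5 + 1 = 6 —(−1)→ 5
5 —HB5→ 5 —bump→ 6 = 6 —(−1)→ 5
5 —HB6→ 5 —bump→ 5 = 5 —(−1)→ 4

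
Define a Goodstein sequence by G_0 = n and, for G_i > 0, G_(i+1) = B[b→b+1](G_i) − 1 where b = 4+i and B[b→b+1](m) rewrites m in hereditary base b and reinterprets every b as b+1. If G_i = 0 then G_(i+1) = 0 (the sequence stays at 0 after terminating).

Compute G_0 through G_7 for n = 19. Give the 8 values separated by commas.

G_0=19  [base 4] 4^2 + 3  →[4↦5]→  5^2 + 3 = 28  −1 ⇒ G_1=27
G_1=27  [base 5] 5^2 + 2  →[5↦6]→  6^2 + 2 = 38  −1 ⇒ G_2=37
G_2=37  [base 6] 6^2 + 1  →[6↦7]→  7^2 + 1 = 50  −1 ⇒ G_3=49
G_3=49  [base 7] 7^2  →[7↦8]→  8^2 = 64  −1 ⇒ G_4=63
G_4=63  [base 8] 7·8 + 7  →[8↦9]→  7·9 + 7 = 70  −1 ⇒ G_5=69
G_5=69  [base 9] 7·9 + 6  →[9↦10]→  7·10 + 6 = 76  −1 ⇒ G_6=75
G_6=75  [base 10] 7·10 + 5  →[10↦11]→  7·11 + 5 = 82  −1 ⇒ G_7=81

19, 27, 37, 49, 63, 69, 75, 81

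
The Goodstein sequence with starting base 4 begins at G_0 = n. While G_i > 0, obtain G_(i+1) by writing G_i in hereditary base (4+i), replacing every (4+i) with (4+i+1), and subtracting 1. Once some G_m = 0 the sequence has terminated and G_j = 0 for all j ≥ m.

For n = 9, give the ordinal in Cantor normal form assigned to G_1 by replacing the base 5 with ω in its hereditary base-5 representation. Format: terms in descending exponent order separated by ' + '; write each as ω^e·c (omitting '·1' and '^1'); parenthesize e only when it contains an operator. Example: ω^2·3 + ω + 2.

i=0: 9 = 2·4 + 1 (b=4); 4→5: 2·5 + 1 = 11; 11−1 = 10
i=1: 10 = 2·5 (b=5); 5→6: 2·6 = 12; 12−1 = 11

ω·2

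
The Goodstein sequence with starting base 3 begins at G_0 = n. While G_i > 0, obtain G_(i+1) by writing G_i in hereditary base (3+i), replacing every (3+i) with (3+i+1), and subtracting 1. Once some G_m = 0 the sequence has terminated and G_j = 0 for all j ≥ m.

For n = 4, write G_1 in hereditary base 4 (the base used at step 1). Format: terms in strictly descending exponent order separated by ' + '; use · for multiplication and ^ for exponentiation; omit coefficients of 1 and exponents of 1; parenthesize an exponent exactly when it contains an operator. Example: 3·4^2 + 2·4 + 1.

(0) 4|_3 = 3 + 1 ↦ 4 + 1|_4 = 5 ⇒ 4
(1) 4|_4 = 4 ↦ 5|_5 = 5 ⇒ 4

4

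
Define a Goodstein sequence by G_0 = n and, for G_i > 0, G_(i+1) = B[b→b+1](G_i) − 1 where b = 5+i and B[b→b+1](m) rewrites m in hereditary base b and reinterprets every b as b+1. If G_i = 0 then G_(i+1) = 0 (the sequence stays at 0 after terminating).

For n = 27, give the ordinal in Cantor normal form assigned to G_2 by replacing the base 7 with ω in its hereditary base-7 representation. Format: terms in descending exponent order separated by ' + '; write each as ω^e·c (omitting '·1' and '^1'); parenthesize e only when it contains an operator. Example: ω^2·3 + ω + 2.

ω^2

(0) 27|_5 = 5^2 + 2 ↦ 6^2 + 2|_6 = 38 ⇒ 37
(1) 37|_6 = 6^2 + 1 ↦ 7^2 + 1|_7 = 50 ⇒ 49
(2) 49|_7 = 7^2 ↦ 8^2|_8 = 64 ⇒ 63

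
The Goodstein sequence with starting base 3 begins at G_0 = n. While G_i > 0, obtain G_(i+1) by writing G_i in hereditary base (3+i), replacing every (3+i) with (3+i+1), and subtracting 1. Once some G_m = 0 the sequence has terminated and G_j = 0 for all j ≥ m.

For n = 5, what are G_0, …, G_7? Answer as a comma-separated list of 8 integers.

G_0=5  [base 3] 3 + 2  →[3↦4]→  4 + 2 = 6  −1 ⇒ G_1=5
G_1=5  [base 4] 4 + 1  →[4↦5]→  5 + 1 = 6  −1 ⇒ G_2=5
G_2=5  [base 5] 5  →[5↦6]→  6 = 6  −1 ⇒ G_3=5
G_3=5  [base 6] 5  →[6↦7]→  5 = 5  −1 ⇒ G_4=4
G_4=4  [base 7] 4  →[7↦8]→  4 = 4  −1 ⇒ G_5=3
G_5=3  [base 8] 3  →[8↦9]→  3 = 3  −1 ⇒ G_6=2
G_6=2  [base 9] 2  →[9↦10]→  2 = 2  −1 ⇒ G_7=1

5, 5, 5, 5, 4, 3, 2, 1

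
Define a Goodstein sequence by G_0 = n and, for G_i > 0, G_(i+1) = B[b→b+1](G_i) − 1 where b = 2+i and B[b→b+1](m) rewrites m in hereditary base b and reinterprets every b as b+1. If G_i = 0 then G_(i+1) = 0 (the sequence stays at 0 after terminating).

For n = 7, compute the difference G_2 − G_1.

G_0=7  [base 2] 2^2 + 2 + 1  →[2↦3]→  3^3 + 3 + 1 = 31  −1 ⇒ G_1=30
G_1=30  [base 3] 3^3 + 3  →[3↦4]→  4^4 + 4 = 260  −1 ⇒ G_2=259

229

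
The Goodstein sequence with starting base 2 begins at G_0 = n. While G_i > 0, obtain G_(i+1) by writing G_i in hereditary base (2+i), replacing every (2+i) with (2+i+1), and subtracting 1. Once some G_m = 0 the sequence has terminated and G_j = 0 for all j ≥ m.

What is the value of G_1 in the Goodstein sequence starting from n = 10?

10 —HB2→ 2^(2 + 1) + 2 —bump→ 3^(3 + 1) + 3 = 84 —(−1)→ 83
83 —HB3→ 3^(3 + 1) + 2 —bump→ 4^(4 + 1) + 2 = 1026 —(−1)→ 1025

83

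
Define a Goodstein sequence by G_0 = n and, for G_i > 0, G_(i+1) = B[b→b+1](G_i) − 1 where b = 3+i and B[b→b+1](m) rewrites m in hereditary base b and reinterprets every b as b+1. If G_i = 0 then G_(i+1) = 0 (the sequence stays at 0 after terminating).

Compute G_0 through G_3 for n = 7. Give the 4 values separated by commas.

7, 8, 9, 9

7 —HB3→ 2·3 + 1 —bump→ 2·4 + 1 = 9 —(−1)→ 8
8 —HB4→ 2·4 —bump→ 2·5 = 10 —(−1)→ 9
9 —HB5→ 5 + 4 —bump→ 6 + 4 = 10 —(−1)→ 9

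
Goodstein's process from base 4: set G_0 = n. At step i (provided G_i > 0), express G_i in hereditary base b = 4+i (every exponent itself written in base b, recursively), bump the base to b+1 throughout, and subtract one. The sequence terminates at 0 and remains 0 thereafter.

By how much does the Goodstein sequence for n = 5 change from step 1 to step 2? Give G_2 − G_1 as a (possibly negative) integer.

G_0 = 5. HB_4(5) = 4 + 1. Bump = 6. G_1 = 5.
G_1 = 5. HB_5(5) = 5. Bump = 6. G_2 = 5.

0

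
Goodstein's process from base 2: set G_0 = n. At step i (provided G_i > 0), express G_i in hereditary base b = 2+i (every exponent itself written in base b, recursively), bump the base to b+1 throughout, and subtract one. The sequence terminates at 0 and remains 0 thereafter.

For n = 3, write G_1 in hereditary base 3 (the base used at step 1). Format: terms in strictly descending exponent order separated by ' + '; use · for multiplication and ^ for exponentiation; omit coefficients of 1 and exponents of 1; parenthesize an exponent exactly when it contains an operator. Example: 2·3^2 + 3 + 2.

3

base 2: 3 = 2 + 1; at 3: 3 + 1 = 4; next = 3
base 3: 3 = 3; at 4: 4 = 4; next = 3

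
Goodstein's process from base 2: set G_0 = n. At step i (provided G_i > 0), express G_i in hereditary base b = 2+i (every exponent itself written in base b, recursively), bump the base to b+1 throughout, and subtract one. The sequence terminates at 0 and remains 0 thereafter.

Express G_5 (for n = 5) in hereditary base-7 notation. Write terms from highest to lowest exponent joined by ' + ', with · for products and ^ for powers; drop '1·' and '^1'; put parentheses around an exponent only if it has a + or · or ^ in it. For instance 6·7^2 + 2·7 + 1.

step 0: 5 = 2^2 + 1; sub 3 for 2: 3^3 + 1; = 28; G_1 = 28−1 = 27
step 1: 27 = 3^3; sub 4 for 3: 4^4; = 256; G_2 = 256−1 = 255
step 2: 255 = 3·4^3 + 3·4^2 + 3·4 + 3; sub 5 for 4: 3·5^3 + 3·5^2 + 3·5 + 3; = 468; G_3 = 468−1 = 467
step 3: 467 = 3·5^3 + 3·5^2 + 3·5 + 2; sub 6 for 5: 3·6^3 + 3·6^2 + 3·6 + 2; = 776; G_4 = 776−1 = 775
step 4: 775 = 3·6^3 + 3·6^2 + 3·6 + 1; sub 7 for 6: 3·7^3 + 3·7^2 + 3·7 + 1; = 1198; G_5 = 1198−1 = 1197
step 5: 1197 = 3·7^3 + 3·7^2 + 3·7; sub 8 for 7: 3·8^3 + 3·8^2 + 3·8; = 1752; G_6 = 1752−1 = 1751

3·7^3 + 3·7^2 + 3·7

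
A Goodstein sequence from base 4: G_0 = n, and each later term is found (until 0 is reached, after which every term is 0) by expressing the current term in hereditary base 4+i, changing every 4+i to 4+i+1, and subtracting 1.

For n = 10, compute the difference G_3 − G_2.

G_0 = 10. HB_4(10) = 2·4 + 2. Bump = 12. G_1 = 11.
G_1 = 11. HB_5(11) = 2·5 + 1. Bump = 13. G_2 = 12.
G_2 = 12. HB_6(12) = 2·6. Bump = 14. G_3 = 13.

1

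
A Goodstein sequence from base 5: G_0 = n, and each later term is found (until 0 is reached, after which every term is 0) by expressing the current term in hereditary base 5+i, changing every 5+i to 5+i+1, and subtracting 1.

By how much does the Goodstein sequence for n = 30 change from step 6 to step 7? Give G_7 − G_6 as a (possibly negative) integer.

G_0=30  [base 5] 5^2 + 5  →[5↦6]→  6^2 + 6 = 42  −1 ⇒ G_1=41
G_1=41  [base 6] 6^2 + 5  →[6↦7]→  7^2 + 5 = 54  −1 ⇒ G_2=53
G_2=53  [base 7] 7^2 + 4  →[7↦8]→  8^2 + 4 = 68  −1 ⇒ G_3=67
G_3=67  [base 8] 8^2 + 3  →[8↦9]→  9^2 + 3 = 84  −1 ⇒ G_4=83
G_4=83  [base 9] 9^2 + 2  →[9↦10]→  10^2 + 2 = 102  −1 ⇒ G_5=101
G_5=101  [base 10] 10^2 + 1  →[10↦11]→  11^2 + 1 = 122  −1 ⇒ G_6=121
G_6=121  [base 11] 11^2  →[11↦12]→  12^2 = 144  −1 ⇒ G_7=143

22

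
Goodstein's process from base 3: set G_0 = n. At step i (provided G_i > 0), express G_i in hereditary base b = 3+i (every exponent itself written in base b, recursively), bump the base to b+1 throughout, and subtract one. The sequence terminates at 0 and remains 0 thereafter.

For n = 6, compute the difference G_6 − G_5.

-1

[0] 6 ≡ 2·3 (base 3). Lift 4: 8. −1: 7.
[1] 7 ≡ 4 + 3 (base 4). Lift 5: 8. −1: 7.
[2] 7 ≡ 5 + 2 (base 5). Lift 6: 8. −1: 7.
[3] 7 ≡ 6 + 1 (base 6). Lift 7: 8. −1: 7.
[4] 7 ≡ 7 (base 7). Lift 8: 8. −1: 7.
[5] 7 ≡ 7 (base 8). Lift 9: 7. −1: 6.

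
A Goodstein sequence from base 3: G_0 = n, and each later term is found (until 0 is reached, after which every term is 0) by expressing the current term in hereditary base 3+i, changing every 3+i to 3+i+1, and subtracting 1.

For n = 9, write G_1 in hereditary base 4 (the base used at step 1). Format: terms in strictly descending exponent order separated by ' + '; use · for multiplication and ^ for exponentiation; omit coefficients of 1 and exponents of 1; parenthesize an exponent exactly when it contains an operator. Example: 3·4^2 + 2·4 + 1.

3·4 + 3

base 3: 9 = 3^2; at 4: 4^2 = 16; next = 15
base 4: 15 = 3·4 + 3; at 5: 3·5 + 3 = 18; next = 17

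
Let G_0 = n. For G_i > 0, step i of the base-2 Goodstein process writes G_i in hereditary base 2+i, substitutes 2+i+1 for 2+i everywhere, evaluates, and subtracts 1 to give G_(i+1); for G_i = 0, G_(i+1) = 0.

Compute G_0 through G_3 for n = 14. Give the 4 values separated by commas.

step 0: 14 = 2^(2 + 1) + 2^2 + 2; sub 3 for 2: 3^(3 + 1) + 3^3 + 3; = 111; G_1 = 111−1 = 110
step 1: 110 = 3^(3 + 1) + 3^3 + 2; sub 4 for 3: 4^(4 + 1) + 4^4 + 2; = 1282; G_2 = 1282−1 = 1281
step 2: 1281 = 4^(4 + 1) + 4^4 + 1; sub 5 for 4: 5^(5 + 1) + 5^5 + 1; = 18751; G_3 = 18751−1 = 18750

14, 110, 1281, 18750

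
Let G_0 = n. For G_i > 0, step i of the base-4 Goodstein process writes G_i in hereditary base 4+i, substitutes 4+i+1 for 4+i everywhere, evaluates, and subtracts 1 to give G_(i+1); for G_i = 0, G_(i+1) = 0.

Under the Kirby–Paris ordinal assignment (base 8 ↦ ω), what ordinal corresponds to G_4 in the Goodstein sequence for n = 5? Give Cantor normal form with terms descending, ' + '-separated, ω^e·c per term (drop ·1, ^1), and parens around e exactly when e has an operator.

(0) 5|_4 = 4 + 1 ↦ 5 + 1|_5 = 6 ⇒ 5
(1) 5|_5 = 5 ↦ 6|_6 = 6 ⇒ 5
(2) 5|_6 = 5 ↦ 5|_7 = 5 ⇒ 4
(3) 4|_7 = 4 ↦ 4|_8 = 4 ⇒ 3
(4) 3|_8 = 3 ↦ 3|_9 = 3 ⇒ 2

3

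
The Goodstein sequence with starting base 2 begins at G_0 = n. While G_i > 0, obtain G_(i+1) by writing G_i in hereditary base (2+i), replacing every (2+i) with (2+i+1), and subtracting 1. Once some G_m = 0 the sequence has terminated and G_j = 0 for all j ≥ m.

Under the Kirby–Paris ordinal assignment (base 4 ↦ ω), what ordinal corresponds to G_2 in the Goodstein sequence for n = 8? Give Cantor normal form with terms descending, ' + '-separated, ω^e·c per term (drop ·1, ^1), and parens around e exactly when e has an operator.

ω^ω·2 + ω^2·2 + ω·2 + 1

G_0=8  [base 2] 2^(2 + 1)  →[2↦3]→  3^(3 + 1) = 81  −1 ⇒ G_1=80
G_1=80  [base 3] 2·3^3 + 2·3^2 + 2·3 + 2  →[3↦4]→  2·4^4 + 2·4^2 + 2·4 + 2 = 554  −1 ⇒ G_2=553
G_2=553  [base 4] 2·4^4 + 2·4^2 + 2·4 + 1  →[4↦5]→  2·5^5 + 2·5^2 + 2·5 + 1 = 6311  −1 ⇒ G_3=6310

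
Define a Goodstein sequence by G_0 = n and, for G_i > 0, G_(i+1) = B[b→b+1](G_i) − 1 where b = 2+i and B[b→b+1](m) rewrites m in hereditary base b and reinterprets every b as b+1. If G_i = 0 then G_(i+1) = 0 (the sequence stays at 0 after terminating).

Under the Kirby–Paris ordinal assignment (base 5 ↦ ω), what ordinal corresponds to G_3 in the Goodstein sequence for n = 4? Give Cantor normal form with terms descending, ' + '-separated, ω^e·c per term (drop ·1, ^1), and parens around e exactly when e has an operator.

(0) 4|_2 = 2^2 ↦ 3^3|_3 = 27 ⇒ 26
(1) 26|_3 = 2·3^2 + 2·3 + 2 ↦ 2·4^2 + 2·4 + 2|_4 = 42 ⇒ 41
(2) 41|_4 = 2·4^2 + 2·4 + 1 ↦ 2·5^2 + 2·5 + 1|_5 = 61 ⇒ 60

ω^2·2 + ω·2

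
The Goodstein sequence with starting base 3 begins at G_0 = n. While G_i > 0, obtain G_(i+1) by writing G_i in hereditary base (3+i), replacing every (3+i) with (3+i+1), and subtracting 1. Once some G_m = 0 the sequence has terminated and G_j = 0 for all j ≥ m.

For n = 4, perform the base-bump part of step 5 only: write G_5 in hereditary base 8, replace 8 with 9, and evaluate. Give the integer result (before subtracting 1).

1

base 3: 4 = 3 + 1; at 4: 4 + 1 = 5; next = 4
base 4: 4 = 4; at 5: 5 = 5; next = 4
base 5: 4 = 4; at 6: 4 = 4; next = 3
base 6: 3 = 3; at 7: 3 = 3; next = 2
base 7: 2 = 2; at 8: 2 = 2; next = 1
base 8: 1 = 1; at 9: 1 = 1; next = 0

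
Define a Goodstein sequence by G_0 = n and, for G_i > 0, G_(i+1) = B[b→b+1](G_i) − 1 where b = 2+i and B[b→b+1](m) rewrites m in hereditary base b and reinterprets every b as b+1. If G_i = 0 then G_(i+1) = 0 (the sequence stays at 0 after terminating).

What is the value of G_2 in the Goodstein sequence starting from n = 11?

[0] 11 ≡ 2^(2 + 1) + 2 + 1 (base 2). Lift 3: 85. −1: 84.
[1] 84 ≡ 3^(3 + 1) + 3 (base 3). Lift 4: 1028. −1: 1027.
[2] 1027 ≡ 4^(4 + 1) + 3 (base 4). Lift 5: 15628. −1: 15627.

1027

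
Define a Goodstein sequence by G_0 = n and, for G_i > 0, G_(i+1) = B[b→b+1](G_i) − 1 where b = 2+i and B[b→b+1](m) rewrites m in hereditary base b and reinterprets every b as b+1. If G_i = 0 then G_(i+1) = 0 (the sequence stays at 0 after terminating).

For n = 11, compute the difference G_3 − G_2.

14600

(0) 11|_2 = 2^(2 + 1) + 2 + 1 ↦ 3^(3 + 1) + 3 + 1|_3 = 85 ⇒ 84
(1) 84|_3 = 3^(3 + 1) + 3 ↦ 4^(4 + 1) + 4|_4 = 1028 ⇒ 1027
(2) 1027|_4 = 4^(4 + 1) + 3 ↦ 5^(5 + 1) + 3|_5 = 15628 ⇒ 15627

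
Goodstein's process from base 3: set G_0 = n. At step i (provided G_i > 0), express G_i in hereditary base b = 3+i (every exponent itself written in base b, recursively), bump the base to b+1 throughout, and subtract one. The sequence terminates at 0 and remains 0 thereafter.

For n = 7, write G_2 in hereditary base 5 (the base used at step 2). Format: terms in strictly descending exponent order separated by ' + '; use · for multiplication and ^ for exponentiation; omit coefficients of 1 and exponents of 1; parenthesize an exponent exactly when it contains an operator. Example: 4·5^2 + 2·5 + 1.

(0) 7|_3 = 2·3 + 1 ↦ 2·4 + 1|_4 = 9 ⇒ 8
(1) 8|_4 = 2·4 ↦ 2·5|_5 = 10 ⇒ 9

5 + 4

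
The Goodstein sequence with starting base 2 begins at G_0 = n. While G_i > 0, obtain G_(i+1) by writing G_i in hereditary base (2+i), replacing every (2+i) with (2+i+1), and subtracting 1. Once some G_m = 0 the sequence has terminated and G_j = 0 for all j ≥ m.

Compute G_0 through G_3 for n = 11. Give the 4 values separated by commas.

11, 84, 1027, 15627

G_0=11  [base 2] 2^(2 + 1) + 2 + 1  →[2↦3]→  3^(3 + 1) + 3 + 1 = 85  −1 ⇒ G_1=84
G_1=84  [base 3] 3^(3 + 1) + 3  →[3↦4]→  4^(4 + 1) + 4 = 1028  −1 ⇒ G_2=1027
G_2=1027  [base 4] 4^(4 + 1) + 3  →[4↦5]→  5^(5 + 1) + 3 = 15628  −1 ⇒ G_3=15627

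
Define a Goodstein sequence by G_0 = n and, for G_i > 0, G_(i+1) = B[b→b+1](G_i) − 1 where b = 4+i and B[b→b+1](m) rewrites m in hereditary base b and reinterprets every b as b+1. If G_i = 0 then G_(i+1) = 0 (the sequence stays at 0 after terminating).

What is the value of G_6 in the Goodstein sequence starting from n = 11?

base 4: 11 = 2·4 + 3; at 5: 2·5 + 3 = 13; next = 12
base 5: 12 = 2·5 + 2; at 6: 2·6 + 2 = 14; next = 13
base 6: 13 = 2·6 + 1; at 7: 2·7 + 1 = 15; next = 14
base 7: 14 = 2·7; at 8: 2·8 = 16; next = 15
base 8: 15 = 8 + 7; at 9: 9 + 7 = 16; next = 15
base 9: 15 = 9 + 6; at 10: 10 + 6 = 16; next = 15
base 10: 15 = 10 + 5; at 11: 11 + 5 = 16; next = 15

15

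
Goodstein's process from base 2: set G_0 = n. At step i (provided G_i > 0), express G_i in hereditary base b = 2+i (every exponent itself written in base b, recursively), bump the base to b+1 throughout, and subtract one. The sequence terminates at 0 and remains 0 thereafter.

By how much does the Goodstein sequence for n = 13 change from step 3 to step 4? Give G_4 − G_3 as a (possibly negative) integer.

13 —HB2→ 2^(2 + 1) + 2^2 + 1 —bump→ 3^(3 + 1) + 3^3 + 1 = 109 —(−1)→ 108
108 —HB3→ 3^(3 + 1) + 3^3 —bump→ 4^(4 + 1) + 4^4 = 1280 —(−1)→ 1279
1279 —HB4→ 4^(4 + 1) + 3·4^3 + 3·4^2 + 3·4 + 3 —bump→ 5^(5 + 1) + 3·5^3 + 3·5^2 + 3·5 + 3 = 16093 —(−1)→ 16092
16092 —HB5→ 5^(5 + 1) + 3·5^3 + 3·5^2 + 3·5 + 2 —bump→ 6^(6 + 1) + 3·6^3 + 3·6^2 + 3·6 + 2 = 280712 —(−1)→ 280711

264619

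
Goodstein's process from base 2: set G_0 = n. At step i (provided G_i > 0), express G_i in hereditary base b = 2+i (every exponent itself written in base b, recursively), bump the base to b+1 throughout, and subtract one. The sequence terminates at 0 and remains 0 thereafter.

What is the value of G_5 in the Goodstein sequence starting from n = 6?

98039

(0) 6|_2 = 2^2 + 2 ↦ 3^3 + 3|_3 = 30 ⇒ 29
(1) 29|_3 = 3^3 + 2 ↦ 4^4 + 2|_4 = 258 ⇒ 257
(2) 257|_4 = 4^4 + 1 ↦ 5^5 + 1|_5 = 3126 ⇒ 3125
(3) 3125|_5 = 5^5 ↦ 6^6|_6 = 46656 ⇒ 46655
(4) 46655|_6 = 5·6^5 + 5·6^4 + 5·6^3 + 5·6^2 + 5·6 + 5 ↦ 5·7^5 + 5·7^4 + 5·7^3 + 5·7^2 + 5·7 + 5|_7 = 98040 ⇒ 98039
(5) 98039|_7 = 5·7^5 + 5·7^4 + 5·7^3 + 5·7^2 + 5·7 + 4 ↦ 5·8^5 + 5·8^4 + 5·8^3 + 5·8^2 + 5·8 + 4|_8 = 187244 ⇒ 187243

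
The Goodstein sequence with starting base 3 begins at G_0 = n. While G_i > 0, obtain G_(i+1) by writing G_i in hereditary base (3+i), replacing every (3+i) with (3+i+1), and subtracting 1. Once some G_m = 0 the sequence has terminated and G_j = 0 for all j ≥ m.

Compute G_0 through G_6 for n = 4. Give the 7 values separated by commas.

[0] 4 ≡ 3 + 1 (base 3). Lift 4: 5. −1: 4.
[1] 4 ≡ 4 (base 4). Lift 5: 5. −1: 4.
[2] 4 ≡ 4 (base 5). Lift 6: 4. −1: 3.
[3] 3 ≡ 3 (base 6). Lift 7: 3. −1: 2.
[4] 2 ≡ 2 (base 7). Lift 8: 2. −1: 1.
[5] 1 ≡ 1 (base 8). Lift 9: 1. −1: 0.

4, 4, 4, 3, 2, 1, 0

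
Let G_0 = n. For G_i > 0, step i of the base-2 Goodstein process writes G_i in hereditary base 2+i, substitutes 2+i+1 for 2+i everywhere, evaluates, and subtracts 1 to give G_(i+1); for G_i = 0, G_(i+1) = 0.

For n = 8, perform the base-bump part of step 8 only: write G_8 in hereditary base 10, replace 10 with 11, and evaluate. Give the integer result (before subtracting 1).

(0) 8|_2 = 2^(2 + 1) ↦ 3^(3 + 1)|_3 = 81 ⇒ 80
(1) 80|_3 = 2·3^3 + 2·3^2 + 2·3 + 2 ↦ 2·4^4 + 2·4^2 + 2·4 + 2|_4 = 554 ⇒ 553
(2) 553|_4 = 2·4^4 + 2·4^2 + 2·4 + 1 ↦ 2·5^5 + 2·5^2 + 2·5 + 1|_5 = 6311 ⇒ 6310
(3) 6310|_5 = 2·5^5 + 2·5^2 + 2·5 ↦ 2·6^6 + 2·6^2 + 2·6|_6 = 93396 ⇒ 93395
(4) 93395|_6 = 2·6^6 + 2·6^2 + 6 + 5 ↦ 2·7^7 + 2·7^2 + 7 + 5|_7 = 1647196 ⇒ 1647195
(5) 1647195|_7 = 2·7^7 + 2·7^2 + 7 + 4 ↦ 2·8^8 + 2·8^2 + 8 + 4|_8 = 33554572 ⇒ 33554571
(6) 33554571|_8 = 2·8^8 + 2·8^2 + 8 + 3 ↦ 2·9^9 + 2·9^2 + 9 + 3|_9 = 774841152 ⇒ 774841151
(7) 774841151|_9 = 2·9^9 + 2·9^2 + 9 + 2 ↦ 2·10^10 + 2·10^2 + 10 + 2|_10 = 20000000212 ⇒ 20000000211
(8) 20000000211|_10 = 2·10^10 + 2·10^2 + 10 + 1 ↦ 2·11^11 + 2·11^2 + 11 + 1|_11 = 570623341476 ⇒ 570623341475

570623341476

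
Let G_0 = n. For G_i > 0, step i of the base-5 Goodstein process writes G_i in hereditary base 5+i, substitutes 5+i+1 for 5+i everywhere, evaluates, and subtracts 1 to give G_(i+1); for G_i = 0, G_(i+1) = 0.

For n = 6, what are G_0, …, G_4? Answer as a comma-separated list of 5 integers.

6, 6, 6, 5, 4

6 —HB5→ 5 + 1 —bump→ 6 + 1 = 7 —(−1)→ 6
6 —HB6→ 6 —bump→ 7 = 7 —(−1)→ 6
6 —HB7→ 6 —bump→ 6 = 6 —(−1)→ 5
5 —HB8→ 5 —bump→ 5 = 5 —(−1)→ 4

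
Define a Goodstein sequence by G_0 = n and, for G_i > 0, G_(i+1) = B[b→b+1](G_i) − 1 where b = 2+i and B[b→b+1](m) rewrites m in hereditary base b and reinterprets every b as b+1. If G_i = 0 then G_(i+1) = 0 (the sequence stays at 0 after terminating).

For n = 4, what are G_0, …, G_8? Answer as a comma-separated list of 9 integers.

i=0: 4 = 2^2 (b=2); 2→3: 3^3 = 27; 27−1 = 26
i=1: 26 = 2·3^2 + 2·3 + 2 (b=3); 3→4: 2·4^2 + 2·4 + 2 = 42; 42−1 = 41
i=2: 41 = 2·4^2 + 2·4 + 1 (b=4); 4→5: 2·5^2 + 2·5 + 1 = 61; 61−1 = 60
i=3: 60 = 2·5^2 + 2·5 (b=5); 5→6: 2·6^2 + 2·6 = 84; 84−1 = 83
i=4: 83 = 2·6^2 + 6 + 5 (b=6); 6→7: 2·7^2 + 7 + 5 = 110; 110−1 = 109
i=5: 109 = 2·7^2 + 7 + 4 (b=7); 7→8: 2·8^2 + 8 + 4 = 140; 140−1 = 139
i=6: 139 = 2·8^2 + 8 + 3 (b=8); 8→9: 2·9^2 + 9 + 3 = 174; 174−1 = 173
i=7: 173 = 2·9^2 + 9 + 2 (b=9); 9→10: 2·10^2 + 10 + 2 = 212; 212−1 = 211

4, 26, 41, 60, 83, 109, 139, 173, 211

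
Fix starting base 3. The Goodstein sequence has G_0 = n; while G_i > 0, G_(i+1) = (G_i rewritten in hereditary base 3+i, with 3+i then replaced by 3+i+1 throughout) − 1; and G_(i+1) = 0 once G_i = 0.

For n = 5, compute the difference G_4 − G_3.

-1

base 3: 5 = 3 + 2; at 4: 4 + 2 = 6; next = 5
base 4: 5 = 4 + 1; at 5: 5 + 1 = 6; next = 5
base 5: 5 = 5; at 6: 6 = 6; next = 5
base 6: 5 = 5; at 7: 5 = 5; next = 4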